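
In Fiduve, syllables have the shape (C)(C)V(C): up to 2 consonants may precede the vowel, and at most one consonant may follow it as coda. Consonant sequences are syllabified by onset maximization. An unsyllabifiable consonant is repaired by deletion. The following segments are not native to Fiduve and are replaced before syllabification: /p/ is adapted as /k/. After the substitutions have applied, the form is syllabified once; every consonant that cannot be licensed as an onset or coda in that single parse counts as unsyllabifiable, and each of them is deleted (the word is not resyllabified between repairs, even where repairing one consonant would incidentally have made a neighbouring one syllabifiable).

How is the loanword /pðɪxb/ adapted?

kðɪx

Substitution: /p/ → /k/, giving /kðɪxb/.
The consonants /b/ cannot be parsed into a legal (C)(C)V(C) syllable (at most one coda consonant is licensed; onsets may contain at most 2 consonants).
Deleting the stranded consonants removes /b/.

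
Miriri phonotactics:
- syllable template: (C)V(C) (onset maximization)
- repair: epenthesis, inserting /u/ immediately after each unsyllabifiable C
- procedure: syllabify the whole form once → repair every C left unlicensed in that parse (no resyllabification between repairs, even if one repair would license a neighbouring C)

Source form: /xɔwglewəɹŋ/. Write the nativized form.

xɔwgulewəɹŋu

The consonants /g/, /ŋ/ cannot be parsed into a legal (C)V(C) syllable (at most one coda consonant is licensed; onsets are limited to one consonant).
Epenthesis after each stranded consonant: /g/ → /gu/, /ŋ/ → /ŋu/.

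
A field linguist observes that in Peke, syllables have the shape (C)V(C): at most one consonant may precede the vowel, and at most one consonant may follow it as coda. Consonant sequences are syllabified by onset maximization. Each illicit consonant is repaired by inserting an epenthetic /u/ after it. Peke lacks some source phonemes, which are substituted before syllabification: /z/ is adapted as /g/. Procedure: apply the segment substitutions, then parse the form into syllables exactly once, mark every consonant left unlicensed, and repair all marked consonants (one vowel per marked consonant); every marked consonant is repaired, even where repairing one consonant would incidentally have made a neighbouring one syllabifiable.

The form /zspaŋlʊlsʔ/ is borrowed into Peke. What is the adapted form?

Substitution: /z/ → /g/, giving /gspaŋlʊlsʔ/.
The consonants /g/, /s/, /s/, /ʔ/ cannot be parsed into a legal (C)V(C) syllable (at most one coda consonant is licensed; onsets are limited to one consonant).
Epenthesis after each stranded consonant: /g/ → /gu/, /s/ → /su/, /s/ → /su/, /ʔ/ → /ʔu/.

gusupaŋlʊlsuʔu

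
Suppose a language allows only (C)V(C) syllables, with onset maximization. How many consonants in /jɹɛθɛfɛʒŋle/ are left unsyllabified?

2

Syllabifying with onset maximization leaves /j/, /ŋ/ stranded (at most one coda consonant is licensed; onsets are limited to one consonant).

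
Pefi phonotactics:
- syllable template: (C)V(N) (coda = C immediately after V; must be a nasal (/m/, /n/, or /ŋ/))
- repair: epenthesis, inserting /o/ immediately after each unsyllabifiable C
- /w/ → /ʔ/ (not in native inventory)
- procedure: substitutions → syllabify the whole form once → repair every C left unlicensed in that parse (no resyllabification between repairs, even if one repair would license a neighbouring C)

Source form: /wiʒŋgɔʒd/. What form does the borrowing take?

Substitution: /w/ → /ʔ/, giving /ʔiʒŋgɔʒd/.
Syllabifying with onset maximization leaves /ʒ/, /ŋ/, /ʒ/, /d/ stranded (only a nasal (/m/, /n/, or /ŋ/) is licensed in coda position; onsets are limited to one consonant).
Each unlicensed consonant becomes the onset of a new syllable: /ʒ/ → /ʒo/, /ŋ/ → /ŋo/, /ʒ/ → /ʒo/, /d/ → /do/.

ʔiʒoŋogɔʒodo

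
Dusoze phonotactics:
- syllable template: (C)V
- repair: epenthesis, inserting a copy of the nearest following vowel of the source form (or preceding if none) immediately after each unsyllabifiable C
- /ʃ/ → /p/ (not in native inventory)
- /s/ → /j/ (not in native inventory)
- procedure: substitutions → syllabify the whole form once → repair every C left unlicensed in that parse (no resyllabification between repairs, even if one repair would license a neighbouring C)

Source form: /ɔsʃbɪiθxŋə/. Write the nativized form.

Substitution: /s/ → /j/, /ʃ/ → /p/, giving /ɔjpbɪiθxŋə/.
Syllabifying with onset maximization leaves /j/, /p/, /θ/, /x/ stranded (no codas are permitted; onsets are limited to one consonant).
Epenthesis after each stranded consonant: /j/ → /jɪ/, /p/ → /pɪ/, /θ/ → /θə/, /x/ → /xə/.

ɔjɪpɪbɪiθəxəŋə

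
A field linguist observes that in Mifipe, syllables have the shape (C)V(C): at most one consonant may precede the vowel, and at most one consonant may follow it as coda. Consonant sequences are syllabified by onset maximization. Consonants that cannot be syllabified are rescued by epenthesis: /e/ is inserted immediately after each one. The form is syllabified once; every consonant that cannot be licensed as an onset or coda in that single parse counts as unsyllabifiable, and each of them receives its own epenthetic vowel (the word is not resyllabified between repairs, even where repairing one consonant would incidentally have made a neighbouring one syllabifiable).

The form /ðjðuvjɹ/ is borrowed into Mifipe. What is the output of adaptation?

ðejeðuvjeɹe

Under (C)V(C), the unsyllabifiable consonants are /ð/, /j/, /j/, /ɹ/ (at most one coda consonant is licensed; onsets are limited to one consonant).
Inserting the epenthetic vowel yields /ð/ → /ðe/, /j/ → /je/, /j/ → /je/, /ɹ/ → /ɹe/.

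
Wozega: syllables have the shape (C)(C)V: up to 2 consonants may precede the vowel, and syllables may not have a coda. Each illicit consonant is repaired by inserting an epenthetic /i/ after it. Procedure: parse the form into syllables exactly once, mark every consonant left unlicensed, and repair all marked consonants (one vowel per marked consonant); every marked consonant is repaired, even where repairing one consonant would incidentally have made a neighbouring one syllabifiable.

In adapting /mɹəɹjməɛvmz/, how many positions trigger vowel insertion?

4

The unsyllabifiable consonants are /ɹ/, /v/, /m/, /z/; each receives one epenthetic vowel.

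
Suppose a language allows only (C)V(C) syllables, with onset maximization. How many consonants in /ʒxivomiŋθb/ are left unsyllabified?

Under (C)V(C), the unsyllabifiable consonants are /ʒ/, /θ/, /b/ (at most one coda consonant is licensed; onsets are limited to one consonant).

3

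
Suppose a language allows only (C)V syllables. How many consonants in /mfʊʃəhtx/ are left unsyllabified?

4

Under (C)V, the unsyllabifiable consonants are /m/, /h/, /t/, /x/ (no codas are permitted; onsets are limited to one consonant).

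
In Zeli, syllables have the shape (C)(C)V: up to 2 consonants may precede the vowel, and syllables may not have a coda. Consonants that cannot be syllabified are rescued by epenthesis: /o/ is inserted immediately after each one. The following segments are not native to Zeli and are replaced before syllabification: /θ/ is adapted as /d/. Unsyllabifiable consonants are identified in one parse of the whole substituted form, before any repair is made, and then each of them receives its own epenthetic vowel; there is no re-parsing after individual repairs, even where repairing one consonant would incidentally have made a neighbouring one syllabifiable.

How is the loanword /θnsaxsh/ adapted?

Substitution: /θ/ → /d/, giving /dnsaxsh/.
Syllabifying with onset maximization leaves /d/, /x/, /s/, /h/ stranded (no codas are permitted; onsets may contain at most 2 consonants).
Inserting the epenthetic vowel yields /d/ → /do/, /x/ → /xo/, /s/ → /so/, /h/ → /ho/.

donsaxosoho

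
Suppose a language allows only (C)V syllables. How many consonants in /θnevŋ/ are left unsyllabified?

The consonants /θ/, /v/, /ŋ/ cannot be parsed into a legal (C)V syllable (no codas are permitted; onsets are limited to one consonant).

3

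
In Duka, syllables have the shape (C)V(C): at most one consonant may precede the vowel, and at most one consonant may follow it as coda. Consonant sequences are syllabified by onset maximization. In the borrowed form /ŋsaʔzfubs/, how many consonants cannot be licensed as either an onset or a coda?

The consonants /ŋ/, /z/, /s/ cannot be parsed into a legal (C)V(C) syllable (at most one coda consonant is licensed; onsets are limited to one consonant).

3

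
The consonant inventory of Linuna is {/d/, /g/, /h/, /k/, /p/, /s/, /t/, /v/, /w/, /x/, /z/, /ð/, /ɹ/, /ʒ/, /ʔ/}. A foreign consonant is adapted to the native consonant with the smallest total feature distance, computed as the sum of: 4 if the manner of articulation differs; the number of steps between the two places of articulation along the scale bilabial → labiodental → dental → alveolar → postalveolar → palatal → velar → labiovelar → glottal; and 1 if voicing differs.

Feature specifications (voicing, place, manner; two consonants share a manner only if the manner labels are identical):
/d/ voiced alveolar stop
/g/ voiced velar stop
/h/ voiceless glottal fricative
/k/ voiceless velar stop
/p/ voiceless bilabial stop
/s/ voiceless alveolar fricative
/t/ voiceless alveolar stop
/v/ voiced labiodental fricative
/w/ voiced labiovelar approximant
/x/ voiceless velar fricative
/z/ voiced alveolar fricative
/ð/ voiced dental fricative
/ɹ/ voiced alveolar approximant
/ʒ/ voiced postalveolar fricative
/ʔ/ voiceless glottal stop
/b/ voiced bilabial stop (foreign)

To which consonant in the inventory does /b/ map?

p

/p/ is closest: same manner (stop), place distance 0 (bilabial→bilabial), voicing differs (+1); total 1. Next closest is /d/ at distance 3.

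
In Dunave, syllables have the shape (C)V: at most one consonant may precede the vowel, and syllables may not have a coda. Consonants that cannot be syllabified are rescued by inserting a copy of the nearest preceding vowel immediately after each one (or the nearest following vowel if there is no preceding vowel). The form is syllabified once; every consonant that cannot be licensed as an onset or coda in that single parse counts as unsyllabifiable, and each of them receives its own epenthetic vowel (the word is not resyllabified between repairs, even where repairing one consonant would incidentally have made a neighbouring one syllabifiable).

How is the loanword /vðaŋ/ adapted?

vaðaŋa

Under (C)V, the unsyllabifiable consonants are /v/, /ŋ/ (no codas are permitted; onsets are limited to one consonant).
Each unlicensed consonant becomes the onset of a new syllable: /v/ → /va/, /ŋ/ → /ŋa/.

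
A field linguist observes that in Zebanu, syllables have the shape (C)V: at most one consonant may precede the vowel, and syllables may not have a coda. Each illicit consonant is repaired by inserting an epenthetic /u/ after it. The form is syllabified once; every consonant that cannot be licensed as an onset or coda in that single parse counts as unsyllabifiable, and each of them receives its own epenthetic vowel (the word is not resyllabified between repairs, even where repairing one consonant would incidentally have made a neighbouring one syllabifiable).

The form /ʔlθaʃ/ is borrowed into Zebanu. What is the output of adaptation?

Under (C)V, the unsyllabifiable consonants are /ʔ/, /l/, /ʃ/ (no codas are permitted; onsets are limited to one consonant).
Each unlicensed consonant becomes the onset of a new syllable: /ʔ/ → /ʔu/, /l/ → /lu/, /ʃ/ → /ʃu/.

ʔuluθaʃu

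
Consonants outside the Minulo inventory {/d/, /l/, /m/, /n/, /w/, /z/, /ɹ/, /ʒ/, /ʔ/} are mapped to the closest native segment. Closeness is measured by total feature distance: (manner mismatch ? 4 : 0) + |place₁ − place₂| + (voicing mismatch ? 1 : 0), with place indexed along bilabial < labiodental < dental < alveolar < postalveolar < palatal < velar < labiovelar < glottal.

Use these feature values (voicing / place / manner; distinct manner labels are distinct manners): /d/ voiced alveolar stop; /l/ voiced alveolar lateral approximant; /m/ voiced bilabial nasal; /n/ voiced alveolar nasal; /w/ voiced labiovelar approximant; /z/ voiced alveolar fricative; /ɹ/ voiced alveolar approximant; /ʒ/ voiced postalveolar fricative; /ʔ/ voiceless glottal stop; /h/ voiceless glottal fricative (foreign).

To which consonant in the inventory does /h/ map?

ʔ

/ʔ/ is closest: manner differs (fricative→stop, +4), place distance 0 (glottal→glottal), same voicing; total 4. Next closest is /ʒ/ at distance 5.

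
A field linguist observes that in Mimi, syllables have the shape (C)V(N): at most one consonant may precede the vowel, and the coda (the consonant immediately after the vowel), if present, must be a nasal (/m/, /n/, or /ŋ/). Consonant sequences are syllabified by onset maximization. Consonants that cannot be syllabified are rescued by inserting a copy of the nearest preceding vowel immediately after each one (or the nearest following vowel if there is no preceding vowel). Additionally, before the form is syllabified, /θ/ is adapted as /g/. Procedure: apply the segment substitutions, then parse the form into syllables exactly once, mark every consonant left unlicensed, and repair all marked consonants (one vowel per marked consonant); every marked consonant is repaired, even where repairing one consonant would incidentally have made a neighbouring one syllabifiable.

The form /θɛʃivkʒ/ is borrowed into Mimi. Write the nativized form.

gɛʃivikiʒi

Substitution: /θ/ → /g/, giving /gɛʃivkʒ/.
Syllabifying with onset maximization leaves /v/, /k/, /ʒ/ stranded (only a nasal (/m/, /n/, or /ŋ/) is licensed in coda position; onsets are limited to one consonant).
Epenthesis after each stranded consonant: /v/ → /vi/, /k/ → /ki/, /ʒ/ → /ʒi/.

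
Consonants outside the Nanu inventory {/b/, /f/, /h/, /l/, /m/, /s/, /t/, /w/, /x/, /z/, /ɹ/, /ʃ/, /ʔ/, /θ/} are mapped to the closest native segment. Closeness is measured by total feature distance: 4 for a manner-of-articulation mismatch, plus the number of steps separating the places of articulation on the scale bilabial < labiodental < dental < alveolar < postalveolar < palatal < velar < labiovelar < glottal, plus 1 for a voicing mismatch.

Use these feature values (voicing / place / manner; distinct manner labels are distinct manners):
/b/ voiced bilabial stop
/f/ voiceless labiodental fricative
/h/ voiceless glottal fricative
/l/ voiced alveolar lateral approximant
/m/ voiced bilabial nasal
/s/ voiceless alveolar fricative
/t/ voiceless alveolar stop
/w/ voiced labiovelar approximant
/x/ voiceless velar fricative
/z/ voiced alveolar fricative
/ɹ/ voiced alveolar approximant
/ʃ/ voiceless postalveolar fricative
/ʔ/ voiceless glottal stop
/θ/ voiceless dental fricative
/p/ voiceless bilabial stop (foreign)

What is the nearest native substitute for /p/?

b

/b/ is closest: same manner (stop), place distance 0 (bilabial→bilabial), voicing differs (+1); total 1. Next closest is /t/ at distance 3.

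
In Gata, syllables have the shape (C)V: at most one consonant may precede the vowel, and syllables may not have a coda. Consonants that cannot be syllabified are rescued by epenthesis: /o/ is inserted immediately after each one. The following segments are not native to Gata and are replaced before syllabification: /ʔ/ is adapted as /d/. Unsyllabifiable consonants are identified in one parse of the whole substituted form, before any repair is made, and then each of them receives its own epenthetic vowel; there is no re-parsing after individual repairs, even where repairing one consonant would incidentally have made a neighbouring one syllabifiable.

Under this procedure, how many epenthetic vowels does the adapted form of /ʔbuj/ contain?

2

After substitution the input is /dbuj/.
The unsyllabifiable consonants are /d/, /j/; each receives one epenthetic vowel.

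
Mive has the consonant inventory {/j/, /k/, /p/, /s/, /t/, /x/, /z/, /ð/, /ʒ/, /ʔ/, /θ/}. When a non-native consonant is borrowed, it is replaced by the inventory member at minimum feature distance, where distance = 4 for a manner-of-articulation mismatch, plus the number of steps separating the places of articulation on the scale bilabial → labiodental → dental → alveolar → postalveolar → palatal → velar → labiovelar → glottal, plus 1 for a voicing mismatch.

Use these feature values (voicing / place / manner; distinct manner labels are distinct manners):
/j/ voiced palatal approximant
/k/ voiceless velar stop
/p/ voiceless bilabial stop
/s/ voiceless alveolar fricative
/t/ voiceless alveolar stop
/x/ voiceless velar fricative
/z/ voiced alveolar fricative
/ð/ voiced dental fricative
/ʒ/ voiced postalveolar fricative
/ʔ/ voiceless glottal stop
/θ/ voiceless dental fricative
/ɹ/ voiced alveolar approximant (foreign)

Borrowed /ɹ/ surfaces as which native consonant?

j

/j/ is closest: same manner (approximant), place distance 2 (alveolar→palatal), same voicing; total 2. Next closest is /z/ at distance 4.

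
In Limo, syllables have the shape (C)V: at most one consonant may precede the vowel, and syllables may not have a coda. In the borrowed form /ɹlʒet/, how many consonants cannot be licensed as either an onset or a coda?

3

Under (C)V, the unsyllabifiable consonants are /ɹ/, /l/, /t/ (no codas are permitted; onsets are limited to one consonant).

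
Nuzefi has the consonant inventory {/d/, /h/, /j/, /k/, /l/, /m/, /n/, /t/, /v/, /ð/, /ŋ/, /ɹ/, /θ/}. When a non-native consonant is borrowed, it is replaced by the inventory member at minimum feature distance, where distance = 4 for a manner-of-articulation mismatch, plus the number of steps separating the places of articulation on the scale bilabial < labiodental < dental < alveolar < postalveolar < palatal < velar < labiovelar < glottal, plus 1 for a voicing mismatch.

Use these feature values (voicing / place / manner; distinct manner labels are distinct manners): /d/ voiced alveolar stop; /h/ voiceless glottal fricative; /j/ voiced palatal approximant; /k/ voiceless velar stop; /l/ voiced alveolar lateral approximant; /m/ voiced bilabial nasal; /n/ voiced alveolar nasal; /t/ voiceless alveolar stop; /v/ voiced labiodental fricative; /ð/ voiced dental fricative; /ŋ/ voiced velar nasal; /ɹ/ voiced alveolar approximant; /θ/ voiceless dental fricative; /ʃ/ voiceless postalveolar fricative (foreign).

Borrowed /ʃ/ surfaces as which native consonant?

θ

/θ/ is closest: same manner (fricative), place distance 2 (postalveolar→dental), same voicing; total 2. Next closest is /ð/ at distance 3.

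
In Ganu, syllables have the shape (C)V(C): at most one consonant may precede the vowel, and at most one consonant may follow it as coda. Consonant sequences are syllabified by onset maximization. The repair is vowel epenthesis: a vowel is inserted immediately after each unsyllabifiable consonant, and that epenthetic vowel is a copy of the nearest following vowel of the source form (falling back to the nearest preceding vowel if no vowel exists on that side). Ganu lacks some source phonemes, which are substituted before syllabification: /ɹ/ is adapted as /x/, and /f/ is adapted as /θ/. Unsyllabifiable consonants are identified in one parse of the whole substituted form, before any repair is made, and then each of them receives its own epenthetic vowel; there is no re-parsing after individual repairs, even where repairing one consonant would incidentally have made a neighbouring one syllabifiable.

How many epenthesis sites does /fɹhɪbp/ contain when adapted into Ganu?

3

After substitution the input is /θxhɪbp/.
The unsyllabifiable consonants are /θ/, /x/, /p/; each receives one epenthetic vowel.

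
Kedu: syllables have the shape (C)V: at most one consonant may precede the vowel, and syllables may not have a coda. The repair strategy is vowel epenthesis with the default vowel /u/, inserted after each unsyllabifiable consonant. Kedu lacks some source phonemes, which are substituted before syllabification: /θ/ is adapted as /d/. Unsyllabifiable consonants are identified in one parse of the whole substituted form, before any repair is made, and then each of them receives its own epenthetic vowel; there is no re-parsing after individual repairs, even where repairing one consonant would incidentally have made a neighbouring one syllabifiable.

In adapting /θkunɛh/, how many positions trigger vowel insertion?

After substitution the input is /dkunɛh/.
The unsyllabifiable consonants are /d/, /h/; each receives one epenthetic vowel.

2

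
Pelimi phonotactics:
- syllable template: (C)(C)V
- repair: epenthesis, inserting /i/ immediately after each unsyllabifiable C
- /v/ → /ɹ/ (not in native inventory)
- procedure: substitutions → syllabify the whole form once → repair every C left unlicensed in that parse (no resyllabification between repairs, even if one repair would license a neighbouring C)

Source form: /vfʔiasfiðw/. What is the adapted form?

ɹifʔiasfiðiwi

Substitution: /v/ → /ɹ/, giving /ɹfʔiasfiðw/.
Under (C)(C)V, the unsyllabifiable consonants are /ɹ/, /ð/, /w/ (no codas are permitted; onsets may contain at most 2 consonants).
Inserting the epenthetic vowel yields /ɹ/ → /ɹi/, /ð/ → /ði/, /w/ → /wi/.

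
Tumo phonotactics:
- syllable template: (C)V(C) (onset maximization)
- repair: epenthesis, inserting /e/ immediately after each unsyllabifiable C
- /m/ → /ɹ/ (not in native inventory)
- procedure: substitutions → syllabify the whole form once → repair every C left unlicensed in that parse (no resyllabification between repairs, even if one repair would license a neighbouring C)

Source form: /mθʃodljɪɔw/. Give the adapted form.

ɹeθeʃodlejɪɔw

Substitution: /m/ → /ɹ/, giving /ɹθʃodljɪɔw/.
Syllabifying with onset maximization leaves /ɹ/, /θ/, /l/ stranded (at most one coda consonant is licensed; onsets are limited to one consonant).
Epenthesis after each stranded consonant: /ɹ/ → /ɹe/, /θ/ → /θe/, /l/ → /le/.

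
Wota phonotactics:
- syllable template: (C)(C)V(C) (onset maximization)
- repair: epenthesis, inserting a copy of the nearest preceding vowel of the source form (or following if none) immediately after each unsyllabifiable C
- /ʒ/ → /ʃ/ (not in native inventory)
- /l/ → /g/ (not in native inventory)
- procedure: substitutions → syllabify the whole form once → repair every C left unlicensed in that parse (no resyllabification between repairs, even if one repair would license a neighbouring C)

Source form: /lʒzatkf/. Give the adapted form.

gaʃzatkafa

Substitution: /l/ → /g/, /ʒ/ → /ʃ/, giving /gʃzatkf/.
The consonants /g/, /k/, /f/ cannot be parsed into a legal (C)(C)V(C) syllable (at most one coda consonant is licensed; onsets may contain at most 2 consonants).
Each unlicensed consonant becomes the onset of a new syllable: /g/ → /ga/, /k/ → /ka/, /f/ → /fa/.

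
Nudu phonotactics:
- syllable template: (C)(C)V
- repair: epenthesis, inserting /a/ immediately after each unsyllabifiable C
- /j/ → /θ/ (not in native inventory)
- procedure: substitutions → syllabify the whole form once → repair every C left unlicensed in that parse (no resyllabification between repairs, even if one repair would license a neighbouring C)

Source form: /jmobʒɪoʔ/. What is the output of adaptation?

Substitution: /j/ → /θ/, giving /θmobʒɪoʔ/.
Syllabifying with onset maximization leaves /ʔ/ stranded (no codas are permitted; onsets may contain at most 2 consonants).
Each unlicensed consonant becomes the onset of a new syllable: /ʔ/ → /ʔa/.

θmobʒɪoʔa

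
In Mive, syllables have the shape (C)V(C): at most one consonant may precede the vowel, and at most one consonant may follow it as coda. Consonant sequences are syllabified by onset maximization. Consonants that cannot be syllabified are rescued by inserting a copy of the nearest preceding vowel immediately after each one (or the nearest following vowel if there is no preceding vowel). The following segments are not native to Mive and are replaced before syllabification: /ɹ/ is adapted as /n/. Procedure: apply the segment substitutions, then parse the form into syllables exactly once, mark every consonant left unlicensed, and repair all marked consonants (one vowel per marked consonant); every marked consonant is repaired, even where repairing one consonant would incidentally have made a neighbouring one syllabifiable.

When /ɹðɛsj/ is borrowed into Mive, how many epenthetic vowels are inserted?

2

After substitution the input is /nðɛsj/.
The unsyllabifiable consonants are /n/, /j/; each receives one epenthetic vowel.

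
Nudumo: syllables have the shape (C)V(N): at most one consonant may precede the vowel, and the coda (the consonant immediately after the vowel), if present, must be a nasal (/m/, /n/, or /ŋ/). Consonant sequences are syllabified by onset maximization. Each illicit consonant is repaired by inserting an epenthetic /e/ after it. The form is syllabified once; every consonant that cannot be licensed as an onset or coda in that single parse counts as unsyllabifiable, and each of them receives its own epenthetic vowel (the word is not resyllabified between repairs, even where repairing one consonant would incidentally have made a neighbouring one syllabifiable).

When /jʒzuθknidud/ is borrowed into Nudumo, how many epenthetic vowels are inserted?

5

The unsyllabifiable consonants are /j/, /ʒ/, /θ/, /k/, /d/; each receives one epenthetic vowel.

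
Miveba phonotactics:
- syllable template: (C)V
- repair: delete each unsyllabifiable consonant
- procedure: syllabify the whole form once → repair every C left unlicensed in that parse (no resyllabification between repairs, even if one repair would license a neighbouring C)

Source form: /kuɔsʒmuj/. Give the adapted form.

kuɔmu

The consonants /s/, /ʒ/, /j/ cannot be parsed into a legal (C)V syllable (no codas are permitted; onsets are limited to one consonant).
Deleting the stranded consonants removes /s/, /ʒ/, /j/.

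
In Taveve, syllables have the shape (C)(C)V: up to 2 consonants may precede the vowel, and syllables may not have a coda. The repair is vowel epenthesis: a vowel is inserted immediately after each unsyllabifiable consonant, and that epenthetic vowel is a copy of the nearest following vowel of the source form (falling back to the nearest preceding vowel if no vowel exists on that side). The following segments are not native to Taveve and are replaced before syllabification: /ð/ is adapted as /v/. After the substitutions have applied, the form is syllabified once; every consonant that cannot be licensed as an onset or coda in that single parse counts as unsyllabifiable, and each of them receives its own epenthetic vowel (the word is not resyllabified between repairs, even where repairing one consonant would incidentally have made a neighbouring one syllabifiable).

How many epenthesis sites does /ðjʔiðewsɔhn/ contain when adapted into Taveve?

After substitution the input is /vjʔivewsɔhn/.
The unsyllabifiable consonants are /v/, /h/, /n/; each receives one epenthetic vowel.

3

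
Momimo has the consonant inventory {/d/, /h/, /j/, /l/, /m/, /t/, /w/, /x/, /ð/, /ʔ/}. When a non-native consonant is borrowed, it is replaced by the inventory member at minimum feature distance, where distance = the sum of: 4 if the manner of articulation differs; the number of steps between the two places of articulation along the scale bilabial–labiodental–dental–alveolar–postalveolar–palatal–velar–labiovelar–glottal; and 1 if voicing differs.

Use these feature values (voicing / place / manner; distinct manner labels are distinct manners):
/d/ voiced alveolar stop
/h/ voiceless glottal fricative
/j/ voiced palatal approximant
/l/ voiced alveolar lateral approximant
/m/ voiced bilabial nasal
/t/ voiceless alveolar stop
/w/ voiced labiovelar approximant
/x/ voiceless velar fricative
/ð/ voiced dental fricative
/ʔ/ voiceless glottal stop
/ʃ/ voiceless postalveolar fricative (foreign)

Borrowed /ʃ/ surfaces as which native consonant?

/x/ is closest: same manner (fricative), place distance 2 (postalveolar→velar), same voicing; total 2. Next closest is /ð/ at distance 3.

x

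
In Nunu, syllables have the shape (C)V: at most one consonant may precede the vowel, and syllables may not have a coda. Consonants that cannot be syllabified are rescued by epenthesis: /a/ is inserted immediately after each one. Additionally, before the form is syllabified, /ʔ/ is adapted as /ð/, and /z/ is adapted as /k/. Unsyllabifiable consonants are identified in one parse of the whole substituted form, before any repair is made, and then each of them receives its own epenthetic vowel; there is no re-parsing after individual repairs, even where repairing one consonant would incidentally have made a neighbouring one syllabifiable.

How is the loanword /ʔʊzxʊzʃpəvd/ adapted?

Substitution: /ʔ/ → /ð/, /z/ → /k/, giving /ðʊkxʊkʃpəvd/.
Under (C)V, the unsyllabifiable consonants are /k/, /k/, /ʃ/, /v/, /d/ (no codas are permitted; onsets are limited to one consonant).
Inserting the epenthetic vowel yields /k/ → /ka/, /k/ → /ka/, /ʃ/ → /ʃa/, /v/ → /va/, /d/ → /da/.

ðʊkaxʊkaʃapəvada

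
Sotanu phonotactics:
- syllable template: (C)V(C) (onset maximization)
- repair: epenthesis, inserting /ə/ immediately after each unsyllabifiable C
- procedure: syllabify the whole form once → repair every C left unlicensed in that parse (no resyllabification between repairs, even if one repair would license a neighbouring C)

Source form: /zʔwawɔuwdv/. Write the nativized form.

Under (C)V(C), the unsyllabifiable consonants are /z/, /ʔ/, /d/, /v/ (at most one coda consonant is licensed; onsets are limited to one consonant).
Inserting the epenthetic vowel yields /z/ → /zə/, /ʔ/ → /ʔə/, /d/ → /də/, /v/ → /və/.

zəʔəwawɔuwdəvə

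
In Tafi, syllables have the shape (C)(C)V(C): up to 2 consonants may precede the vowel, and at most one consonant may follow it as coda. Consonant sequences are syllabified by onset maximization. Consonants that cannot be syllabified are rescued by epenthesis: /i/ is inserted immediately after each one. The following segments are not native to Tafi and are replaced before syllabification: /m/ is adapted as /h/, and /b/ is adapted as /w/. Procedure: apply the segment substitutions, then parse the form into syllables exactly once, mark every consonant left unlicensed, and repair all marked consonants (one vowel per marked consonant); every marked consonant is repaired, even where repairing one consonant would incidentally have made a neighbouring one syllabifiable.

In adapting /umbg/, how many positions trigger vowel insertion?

2

After substitution the input is /uhwg/.
The unsyllabifiable consonants are /w/, /g/; each receives one epenthetic vowel.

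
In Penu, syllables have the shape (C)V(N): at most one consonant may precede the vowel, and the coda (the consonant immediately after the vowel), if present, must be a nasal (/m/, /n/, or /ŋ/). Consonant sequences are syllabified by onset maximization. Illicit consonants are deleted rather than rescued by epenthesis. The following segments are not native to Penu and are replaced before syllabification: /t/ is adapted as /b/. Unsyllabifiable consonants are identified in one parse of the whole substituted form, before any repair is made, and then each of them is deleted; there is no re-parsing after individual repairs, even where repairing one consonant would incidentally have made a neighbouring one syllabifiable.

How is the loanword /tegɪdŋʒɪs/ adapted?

begɪʒɪ

Substitution: /t/ → /b/, giving /begɪdŋʒɪs/.
Under (C)V(N), the unsyllabifiable consonants are /d/, /ŋ/, /s/ (only a nasal (/m/, /n/, or /ŋ/) is licensed in coda position; onsets are limited to one consonant).
Deletion applies to /d/, /ŋ/, /s/.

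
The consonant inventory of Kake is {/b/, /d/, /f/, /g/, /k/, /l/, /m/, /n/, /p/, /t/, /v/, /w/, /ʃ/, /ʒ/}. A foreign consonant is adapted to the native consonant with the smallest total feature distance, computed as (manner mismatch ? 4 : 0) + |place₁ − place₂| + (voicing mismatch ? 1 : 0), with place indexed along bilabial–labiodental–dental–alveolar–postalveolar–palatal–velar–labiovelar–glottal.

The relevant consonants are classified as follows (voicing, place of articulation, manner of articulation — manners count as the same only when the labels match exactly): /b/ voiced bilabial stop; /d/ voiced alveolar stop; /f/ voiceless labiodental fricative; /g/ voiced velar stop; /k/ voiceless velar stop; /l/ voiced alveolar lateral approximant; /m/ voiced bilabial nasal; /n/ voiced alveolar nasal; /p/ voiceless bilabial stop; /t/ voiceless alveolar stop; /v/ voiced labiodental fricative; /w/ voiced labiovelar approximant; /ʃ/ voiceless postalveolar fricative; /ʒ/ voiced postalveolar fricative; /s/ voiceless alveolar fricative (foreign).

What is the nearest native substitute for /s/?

/ʃ/ is closest: same manner (fricative), place distance 1 (alveolar→postalveolar), same voicing; total 1. Next closest is /f/ at distance 2.

ʃ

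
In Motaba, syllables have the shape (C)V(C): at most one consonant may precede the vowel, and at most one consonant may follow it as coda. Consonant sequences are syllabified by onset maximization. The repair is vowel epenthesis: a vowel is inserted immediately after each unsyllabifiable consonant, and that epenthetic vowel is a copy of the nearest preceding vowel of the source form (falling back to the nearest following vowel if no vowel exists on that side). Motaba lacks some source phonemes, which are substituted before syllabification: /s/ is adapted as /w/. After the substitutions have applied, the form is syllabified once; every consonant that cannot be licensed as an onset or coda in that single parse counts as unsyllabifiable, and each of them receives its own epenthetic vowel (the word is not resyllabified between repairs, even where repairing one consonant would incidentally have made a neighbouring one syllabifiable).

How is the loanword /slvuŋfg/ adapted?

wuluvuŋfugu

Substitution: /s/ → /w/, giving /wlvuŋfg/.
Under (C)V(C), the unsyllabifiable consonants are /w/, /l/, /f/, /g/ (at most one coda consonant is licensed; onsets are limited to one consonant).
Epenthesis after each stranded consonant: /w/ → /wu/, /l/ → /lu/, /f/ → /fu/, /g/ → /gu/.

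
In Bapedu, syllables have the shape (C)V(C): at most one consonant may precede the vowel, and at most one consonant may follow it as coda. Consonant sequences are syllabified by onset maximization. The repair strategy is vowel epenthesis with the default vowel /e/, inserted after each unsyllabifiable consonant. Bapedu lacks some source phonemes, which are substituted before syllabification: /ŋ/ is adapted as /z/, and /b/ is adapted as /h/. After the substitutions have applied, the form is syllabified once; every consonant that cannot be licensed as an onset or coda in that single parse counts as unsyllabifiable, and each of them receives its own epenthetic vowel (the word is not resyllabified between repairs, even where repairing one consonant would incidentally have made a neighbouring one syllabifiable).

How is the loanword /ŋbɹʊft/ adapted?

zeheɹʊfte

Substitution: /ŋ/ → /z/, /b/ → /h/, giving /zhɹʊft/.
The consonants /z/, /h/, /t/ cannot be parsed into a legal (C)V(C) syllable (at most one coda consonant is licensed; onsets are limited to one consonant).
Epenthesis after each stranded consonant: /z/ → /ze/, /h/ → /he/, /t/ → /te/.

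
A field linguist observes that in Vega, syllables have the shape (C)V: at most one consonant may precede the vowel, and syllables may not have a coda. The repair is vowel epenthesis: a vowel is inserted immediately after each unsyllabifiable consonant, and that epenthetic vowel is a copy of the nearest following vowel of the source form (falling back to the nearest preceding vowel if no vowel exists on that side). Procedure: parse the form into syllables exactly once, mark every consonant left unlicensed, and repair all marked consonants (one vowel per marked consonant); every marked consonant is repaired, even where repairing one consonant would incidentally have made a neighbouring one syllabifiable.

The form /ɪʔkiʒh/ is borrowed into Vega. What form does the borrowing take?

Syllabifying with onset maximization leaves /ʔ/, /ʒ/, /h/ stranded (no codas are permitted; onsets are limited to one consonant).
Epenthesis after each stranded consonant: /ʔ/ → /ʔi/, /ʒ/ → /ʒi/, /h/ → /hi/.

ɪʔikiʒihi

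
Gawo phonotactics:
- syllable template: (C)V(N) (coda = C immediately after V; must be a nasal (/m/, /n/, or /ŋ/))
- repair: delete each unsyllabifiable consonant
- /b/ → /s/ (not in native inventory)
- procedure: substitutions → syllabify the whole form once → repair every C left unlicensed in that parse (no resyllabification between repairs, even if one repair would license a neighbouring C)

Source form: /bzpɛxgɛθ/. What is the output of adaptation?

pɛgɛ

Substitution: /b/ → /s/, giving /szpɛxgɛθ/.
Syllabifying with onset maximization leaves /s/, /z/, /x/, /θ/ stranded (only a nasal (/m/, /n/, or /ŋ/) is licensed in coda position; onsets are limited to one consonant).
Each unlicensed consonant is deleted: /s/, /z/, /x/, /θ/.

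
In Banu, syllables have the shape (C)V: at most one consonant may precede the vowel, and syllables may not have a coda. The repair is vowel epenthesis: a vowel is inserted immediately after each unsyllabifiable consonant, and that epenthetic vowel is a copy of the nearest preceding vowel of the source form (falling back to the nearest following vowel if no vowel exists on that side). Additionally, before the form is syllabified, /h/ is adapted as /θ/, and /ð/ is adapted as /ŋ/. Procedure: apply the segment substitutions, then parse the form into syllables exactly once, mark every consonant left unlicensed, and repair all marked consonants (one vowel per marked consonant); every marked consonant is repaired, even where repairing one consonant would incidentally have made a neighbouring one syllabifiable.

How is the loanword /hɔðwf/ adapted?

Substitution: /h/ → /θ/, /ð/ → /ŋ/, giving /θɔŋwf/.
Syllabifying with onset maximization leaves /ŋ/, /w/, /f/ stranded (no codas are permitted; onsets are limited to one consonant).
Epenthesis after each stranded consonant: /ŋ/ → /ŋɔ/, /w/ → /wɔ/, /f/ → /fɔ/.

θɔŋɔwɔfɔ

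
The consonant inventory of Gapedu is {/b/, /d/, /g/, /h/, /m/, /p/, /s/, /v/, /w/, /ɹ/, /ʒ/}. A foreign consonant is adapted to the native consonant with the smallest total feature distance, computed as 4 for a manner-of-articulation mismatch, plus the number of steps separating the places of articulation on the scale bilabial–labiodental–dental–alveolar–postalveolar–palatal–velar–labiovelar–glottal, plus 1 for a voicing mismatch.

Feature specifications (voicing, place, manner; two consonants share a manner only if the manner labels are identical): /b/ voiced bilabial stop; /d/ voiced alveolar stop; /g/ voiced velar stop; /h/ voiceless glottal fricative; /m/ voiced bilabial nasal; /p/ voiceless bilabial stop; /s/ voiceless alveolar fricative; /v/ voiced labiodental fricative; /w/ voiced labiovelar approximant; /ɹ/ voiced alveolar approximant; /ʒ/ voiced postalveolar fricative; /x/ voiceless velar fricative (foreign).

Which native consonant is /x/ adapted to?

h

/h/ is closest: same manner (fricative), place distance 2 (velar→glottal), same voicing; total 2. Next closest is /s/ at distance 3.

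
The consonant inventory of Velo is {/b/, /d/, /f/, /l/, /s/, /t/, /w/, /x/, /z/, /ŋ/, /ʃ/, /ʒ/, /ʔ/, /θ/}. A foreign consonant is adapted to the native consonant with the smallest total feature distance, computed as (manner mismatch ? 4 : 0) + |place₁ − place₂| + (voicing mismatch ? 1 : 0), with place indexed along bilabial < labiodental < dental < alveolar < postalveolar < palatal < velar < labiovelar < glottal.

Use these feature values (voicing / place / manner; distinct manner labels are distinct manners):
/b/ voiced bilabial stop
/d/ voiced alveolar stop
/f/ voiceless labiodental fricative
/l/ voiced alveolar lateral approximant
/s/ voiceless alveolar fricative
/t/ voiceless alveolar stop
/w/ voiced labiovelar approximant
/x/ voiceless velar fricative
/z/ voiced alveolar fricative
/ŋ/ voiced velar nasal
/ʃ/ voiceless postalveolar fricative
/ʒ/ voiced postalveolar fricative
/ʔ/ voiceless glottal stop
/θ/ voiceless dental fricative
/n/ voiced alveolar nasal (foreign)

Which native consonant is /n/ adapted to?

ŋ

/ŋ/ is closest: same manner (nasal), place distance 3 (alveolar→velar), same voicing; total 3. Next closest is /d/ at distance 4.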